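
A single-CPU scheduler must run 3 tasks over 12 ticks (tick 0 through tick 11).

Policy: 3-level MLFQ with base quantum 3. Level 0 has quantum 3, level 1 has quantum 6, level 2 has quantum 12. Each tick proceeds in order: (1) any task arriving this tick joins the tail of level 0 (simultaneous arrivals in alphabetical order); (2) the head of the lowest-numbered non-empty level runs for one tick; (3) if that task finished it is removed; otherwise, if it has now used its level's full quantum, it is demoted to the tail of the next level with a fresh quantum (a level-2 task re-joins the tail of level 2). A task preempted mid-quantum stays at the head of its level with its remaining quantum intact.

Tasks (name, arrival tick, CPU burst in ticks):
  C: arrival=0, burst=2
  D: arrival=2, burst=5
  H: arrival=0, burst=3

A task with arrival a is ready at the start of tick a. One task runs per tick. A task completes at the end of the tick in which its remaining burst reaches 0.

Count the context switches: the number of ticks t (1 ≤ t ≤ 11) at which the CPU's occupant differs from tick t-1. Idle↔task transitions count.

t=0: L0/L1/L2 = CH/-/- → run C
t=1: L0/L1/L2 = CH/-/- → run C
t=2: L0/L1/L2 = HD/-/- → run H
t=3: L0/L1/L2 = HD/-/- → run H
t=4: L0/L1/L2 = HD/-/- → run H
t=5: L0/L1/L2 = D/-/- → run D
t=6: L0/L1/L2 = D/-/- → run D
t=7: L0/L1/L2 = D/-/- → run D
t=8: L0/L1/L2 = -/D/- → run D
t=9: L0/L1/L2 = -/D/- → run D
t=10: (idle)
t=11: (idle)

context switches = 3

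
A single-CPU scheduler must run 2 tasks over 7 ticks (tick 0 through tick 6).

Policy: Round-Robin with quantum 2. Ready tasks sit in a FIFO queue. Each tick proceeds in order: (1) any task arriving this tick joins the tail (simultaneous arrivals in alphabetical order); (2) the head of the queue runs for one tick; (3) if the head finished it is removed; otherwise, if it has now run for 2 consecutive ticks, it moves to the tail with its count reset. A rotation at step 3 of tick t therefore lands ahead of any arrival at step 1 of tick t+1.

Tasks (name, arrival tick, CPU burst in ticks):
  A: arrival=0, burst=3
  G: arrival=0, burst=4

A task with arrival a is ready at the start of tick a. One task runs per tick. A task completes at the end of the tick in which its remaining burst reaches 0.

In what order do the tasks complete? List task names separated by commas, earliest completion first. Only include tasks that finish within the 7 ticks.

t=0: queue=[A,G] q_used=0 → run A
t=1: queue=[A,G] q_used=1 → run A
t=2: queue=[G,A] q_used=0 → run G
t=3: queue=[G,A] q_used=1 → run G
t=4: queue=[A,G] q_used=0 → run A
t=5: queue=[G] q_used=0 → run G
t=6: queue=[G] q_used=1 → run G

completion order = A, G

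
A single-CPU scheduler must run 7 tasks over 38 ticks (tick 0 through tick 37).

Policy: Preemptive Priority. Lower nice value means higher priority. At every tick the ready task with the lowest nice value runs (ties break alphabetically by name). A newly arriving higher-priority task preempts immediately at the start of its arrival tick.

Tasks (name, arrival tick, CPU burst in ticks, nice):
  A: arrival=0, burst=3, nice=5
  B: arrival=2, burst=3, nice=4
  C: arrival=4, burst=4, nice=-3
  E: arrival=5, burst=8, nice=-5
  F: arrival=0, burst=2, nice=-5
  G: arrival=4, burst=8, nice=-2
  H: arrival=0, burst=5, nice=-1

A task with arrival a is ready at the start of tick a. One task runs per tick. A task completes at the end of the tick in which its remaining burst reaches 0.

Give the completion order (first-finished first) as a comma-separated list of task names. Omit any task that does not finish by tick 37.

completion order = F, E, C, G, H, B, A

t=0: ready={A,F,H} → run F
t=1: ready={A,F,H} → run F
t=2: ready={A,B,H} → run H
t=3: ready={A,B,H} → run H
t=4: ready={A,B,C,G,H} → run C
t=5: ready={A,B,C,E,G,H} → run E
t=6: ready={A,B,C,E,G,H} → run E
t=7: ready={A,B,C,E,G,H} → run E
t=8: ready={A,B,C,E,G,H} → run E
t=9: ready={A,B,C,E,G,H} → run E
t=10: ready={A,B,C,E,G,H} → run E
t=11: ready={A,B,C,E,G,H} → run E
t=12: ready={A,B,C,E,G,H} → run E
t=13: ready={A,B,C,G,H} → run C
t=14: ready={A,B,C,G,H} → run C
t=15: ready={A,B,C,G,H} → run C
t=16: ready={A,B,G,H} → run G
t=17: ready={A,B,G,H} → run G
t=18: ready={A,B,G,H} → run G
t=19: ready={A,B,G,H} → run G
t=20: ready={A,B,G,H} → run G
t=21: ready={A,B,G,H} → run G
t=22: ready={A,B,G,H} → run G
t=23: ready={A,B,G,H} → run G
t=24: ready={A,B,H} → run H
t=25: ready={A,B,H} → run H
t=26: ready={A,B,H} → run H
t=27: ready={A,B} → run B
t=28: ready={A,B} → run B
t=29: ready={A,B} → run B
t=30: ready={A} → run A
t=31: ready={A} → run A
t=32: ready={A} → run A
t=33: (idle)
t=34: (idle)
t=35: (idle)
t=36: (idle)
t=37: (idle)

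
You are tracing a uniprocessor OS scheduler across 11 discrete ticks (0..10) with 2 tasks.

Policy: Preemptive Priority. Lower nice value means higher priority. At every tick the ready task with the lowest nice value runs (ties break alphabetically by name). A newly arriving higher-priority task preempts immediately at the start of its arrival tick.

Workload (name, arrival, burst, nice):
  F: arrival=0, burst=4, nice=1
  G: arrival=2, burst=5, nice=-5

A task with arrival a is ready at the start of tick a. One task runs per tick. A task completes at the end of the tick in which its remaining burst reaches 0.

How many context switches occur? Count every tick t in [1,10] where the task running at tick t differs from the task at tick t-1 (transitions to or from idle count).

t=0: ready={F} → run F
t=1: ready={F} → run F
t=2: ready={F,G} → run G
t=3: ready={F,G} → run G
t=4: ready={F,G} → run G
t=5: ready={F,G} → run G
t=6: ready={F,G} → run G
t=7: ready={F} → run F
t=8: ready={F} → run F
t=9: (idle)
t=10: (idle)

context switches = 3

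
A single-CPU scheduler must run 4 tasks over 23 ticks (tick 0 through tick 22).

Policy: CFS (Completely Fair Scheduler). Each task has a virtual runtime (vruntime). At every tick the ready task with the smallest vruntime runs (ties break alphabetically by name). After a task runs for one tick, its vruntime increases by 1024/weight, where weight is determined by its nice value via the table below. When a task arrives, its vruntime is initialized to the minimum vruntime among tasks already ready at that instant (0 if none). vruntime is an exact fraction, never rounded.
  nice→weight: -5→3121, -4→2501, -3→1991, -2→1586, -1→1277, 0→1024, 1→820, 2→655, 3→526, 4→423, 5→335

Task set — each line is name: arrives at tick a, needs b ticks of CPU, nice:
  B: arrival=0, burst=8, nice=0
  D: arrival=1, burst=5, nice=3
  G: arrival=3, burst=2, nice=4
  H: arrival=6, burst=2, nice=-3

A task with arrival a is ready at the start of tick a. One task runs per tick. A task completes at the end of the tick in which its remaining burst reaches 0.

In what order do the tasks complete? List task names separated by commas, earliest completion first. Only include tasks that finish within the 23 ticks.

completion order = H, G, B, D

t=0: vr[B=0] → run B
t=1: vr[B=1 D=1] → run B
t=2: vr[B=2 D=1] → run D
t=3: vr[B=2 D=775/263 G=2] → run B
t=4: vr[B=3 D=775/263 G=2] → run G
t=5: vr[B=3 D=775/263 G=1870/423] → run D
t=6: vr[B=3 D=1287/263 G=1870/423 H=3] → run B
t=7: vr[B=4 D=1287/263 G=1870/423 H=3] → run H
t=8: vr[B=4 D=1287/263 G=1870/423 H=6997/1991] → run H
t=9: vr[B=4 D=1287/263 G=1870/423] → run B
t=10: vr[B=5 D=1287/263 G=1870/423] → run G
t=11: vr[B=5 D=1287/263] → run D
t=12: vr[B=5 D=1799/263] → run B
t=13: vr[B=6 D=1799/263] → run B
t=14: vr[B=7 D=1799/263] → run D
t=15: vr[B=7 D=2311/263] → run B
t=16: vr[D=2311/263] → run D
t=17: (idle)
t=18: (idle)
t=19: (idle)
t=20: (idle)
t=21: (idle)
t=22: (idle)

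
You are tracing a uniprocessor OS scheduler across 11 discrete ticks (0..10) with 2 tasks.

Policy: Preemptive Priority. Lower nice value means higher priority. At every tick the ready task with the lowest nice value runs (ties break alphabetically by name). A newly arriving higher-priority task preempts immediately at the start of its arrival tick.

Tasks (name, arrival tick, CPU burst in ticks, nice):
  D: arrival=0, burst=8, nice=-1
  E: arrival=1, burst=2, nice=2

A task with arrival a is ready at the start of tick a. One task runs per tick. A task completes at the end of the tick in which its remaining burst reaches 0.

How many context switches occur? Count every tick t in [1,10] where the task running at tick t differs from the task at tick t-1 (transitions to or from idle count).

t=0: ready={D} → run D
t=1: ready={D,E} → run D
t=2: ready={D,E} → run D
t=3: ready={D,E} → run D
t=4: ready={D,E} → run D
t=5: ready={D,E} → run D
t=6: ready={D,E} → run D
t=7: ready={D,E} → run D
t=8: ready={E} → run E
t=9: ready={E} → run E
t=10: (idle)

context switches = 2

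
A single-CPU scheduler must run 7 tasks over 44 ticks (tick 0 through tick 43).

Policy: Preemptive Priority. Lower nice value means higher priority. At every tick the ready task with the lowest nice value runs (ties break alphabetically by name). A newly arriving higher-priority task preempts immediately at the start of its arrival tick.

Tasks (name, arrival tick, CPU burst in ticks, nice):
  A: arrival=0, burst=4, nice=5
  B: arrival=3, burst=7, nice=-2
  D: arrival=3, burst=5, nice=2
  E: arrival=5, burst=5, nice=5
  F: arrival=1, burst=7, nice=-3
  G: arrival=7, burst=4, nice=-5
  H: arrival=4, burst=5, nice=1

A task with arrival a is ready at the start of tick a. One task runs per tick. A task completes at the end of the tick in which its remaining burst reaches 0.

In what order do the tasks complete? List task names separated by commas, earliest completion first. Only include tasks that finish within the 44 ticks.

completion order = G, F, B, H, D, A, E

t=0: ready={A} → run A
t=1: ready={A,F} → run F
t=2: ready={A,F} → run F
t=3: ready={A,B,D,F} → run F
t=4: ready={A,B,D,F,H} → run F
t=5: ready={A,B,D,E,F,H} → run F
t=6: ready={A,B,D,E,F,H} → run F
t=7: ready={A,B,D,E,F,G,H} → run G
t=8: ready={A,B,D,E,F,G,H} → run G
t=9: ready={A,B,D,E,F,G,H} → run G
t=10: ready={A,B,D,E,F,G,H} → run G
t=11: ready={A,B,D,E,F,H} → run F
t=12: ready={A,B,D,E,H} → run B
t=13: ready={A,B,D,E,H} → run B
t=14: ready={A,B,D,E,H} → run B
t=15: ready={A,B,D,E,H} → run B
t=16: ready={A,B,D,E,H} → run B
t=17: ready={A,B,D,E,H} → run B
t=18: ready={A,B,D,E,H} → run B
t=19: ready={A,D,E,H} → run H
t=20: ready={A,D,E,H} → run H
t=21: ready={A,D,E,H} → run H
t=22: ready={A,D,E,H} → run H
t=23: ready={A,D,E,H} → run H
t=24: ready={A,D,E} → run D
t=25: ready={A,D,E} → run D
t=26: ready={A,D,E} → run D
t=27: ready={A,D,E} → run D
t=28: ready={A,D,E} → run D
t=29: ready={A,E} → run A
t=30: ready={A,E} → run A
t=31: ready={A,E} → run A
t=32: ready={E} → run E
t=33: ready={E} → run E
t=34: ready={E} → run E
t=35: ready={E} → run E
t=36: ready={E} → run E
t=37: (idle)
t=38: (idle)
t=39: (idle)
t=40: (idle)
t=41: (idle)
t=42: (idle)
t=43: (idle)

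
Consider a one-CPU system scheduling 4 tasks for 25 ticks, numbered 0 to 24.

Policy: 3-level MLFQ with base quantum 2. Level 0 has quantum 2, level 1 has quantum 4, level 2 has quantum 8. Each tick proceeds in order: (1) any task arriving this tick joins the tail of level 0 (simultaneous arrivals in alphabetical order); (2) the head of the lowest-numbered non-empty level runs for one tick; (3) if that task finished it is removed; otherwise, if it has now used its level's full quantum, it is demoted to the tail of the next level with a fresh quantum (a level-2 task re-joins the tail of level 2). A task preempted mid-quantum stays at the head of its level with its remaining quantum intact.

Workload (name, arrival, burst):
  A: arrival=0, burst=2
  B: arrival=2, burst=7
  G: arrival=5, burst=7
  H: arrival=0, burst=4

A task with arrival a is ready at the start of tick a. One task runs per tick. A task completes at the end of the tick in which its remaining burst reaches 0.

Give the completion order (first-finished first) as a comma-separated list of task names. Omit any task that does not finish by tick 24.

t=0: L0/L1/L2 = AH/-/- → run A
t=1: L0/L1/L2 = AH/-/- → run A
t=2: L0/L1/L2 = HB/-/- → run H
t=3: L0/L1/L2 = HB/-/- → run H
t=4: L0/L1/L2 = B/H/- → run B
t=5: L0/L1/L2 = BG/H/- → run B
t=6: L0/L1/L2 = G/HB/- → run G
t=7: L0/L1/L2 = G/HB/- → run G
t=8: L0/L1/L2 = -/HBG/- → run H
t=9: L0/L1/L2 = -/HBG/- → run H
t=10: L0/L1/L2 = -/BG/- → run B
t=11: L0/L1/L2 = -/BG/- → run B
t=12: L0/L1/L2 = -/BG/- → run B
t=13: L0/L1/L2 = -/BG/- → run B
t=14: L0/L1/L2 = -/G/B → run G
t=15: L0/L1/L2 = -/G/B → run G
t=16: L0/L1/L2 = -/G/B → run G
t=17: L0/L1/L2 = -/G/B → run G
t=18: L0/L1/L2 = -/-/BG → run B
t=19: L0/L1/L2 = -/-/G → run G
t=20: (idle)
t=21: (idle)
t=22: (idle)
t=23: (idle)
t=24: (idle)

completion order = A, H, B, G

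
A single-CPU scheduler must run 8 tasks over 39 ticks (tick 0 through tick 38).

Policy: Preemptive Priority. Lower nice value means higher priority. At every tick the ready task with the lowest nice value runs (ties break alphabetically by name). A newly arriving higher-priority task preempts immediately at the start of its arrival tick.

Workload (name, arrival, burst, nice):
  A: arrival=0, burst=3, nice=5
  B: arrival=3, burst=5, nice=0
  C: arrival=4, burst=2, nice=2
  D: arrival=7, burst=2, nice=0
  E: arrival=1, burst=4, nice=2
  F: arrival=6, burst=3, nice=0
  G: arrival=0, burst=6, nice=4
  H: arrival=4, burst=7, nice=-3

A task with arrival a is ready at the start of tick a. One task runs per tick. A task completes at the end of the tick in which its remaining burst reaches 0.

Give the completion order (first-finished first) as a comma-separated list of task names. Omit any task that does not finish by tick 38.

t=0: ready={A,G} → run G
t=1: ready={A,E,G} → run E
t=2: ready={A,E,G} → run E
t=3: ready={A,B,E,G} → run B
t=4: ready={A,B,C,E,G,H} → run H
t=5: ready={A,B,C,E,G,H} → run H
t=6: ready={A,B,C,E,F,G,H} → run H
t=7: ready={A,B,C,D,E,F,G,H} → run H
t=8: ready={A,B,C,D,E,F,G,H} → run H
t=9: ready={A,B,C,D,E,F,G,H} → run H
t=10: ready={A,B,C,D,E,F,G,H} → run H
t=11: ready={A,B,C,D,E,F,G} → run B
t=12: ready={A,B,C,D,E,F,G} → run B
t=13: ready={A,B,C,D,E,F,G} → run B
t=14: ready={A,B,C,D,E,F,G} → run B
t=15: ready={A,C,D,E,F,G} → run D
t=16: ready={A,C,D,E,F,G} → run D
t=17: ready={A,C,E,F,G} → run F
t=18: ready={A,C,E,F,G} → run F
t=19: ready={A,C,E,F,G} → run F
t=20: ready={A,C,E,G} → run C
t=21: ready={A,C,E,G} → run C
t=22: ready={A,E,G} → run E
t=23: ready={A,E,G} → run E
t=24: ready={A,G} → run G
t=25: ready={A,G} → run G
t=26: ready={A,G} → run G
t=27: ready={A,G} → run G
t=28: ready={A,G} → run G
t=29: ready={A} → run A
t=30: ready={A} → run A
t=31: ready={A} → run A
t=32: (idle)
t=33: (idle)
t=34: (idle)
t=35: (idle)
t=36: (idle)
t=37: (idle)
t=38: (idle)

completion order = H, B, D, F, C, E, G, A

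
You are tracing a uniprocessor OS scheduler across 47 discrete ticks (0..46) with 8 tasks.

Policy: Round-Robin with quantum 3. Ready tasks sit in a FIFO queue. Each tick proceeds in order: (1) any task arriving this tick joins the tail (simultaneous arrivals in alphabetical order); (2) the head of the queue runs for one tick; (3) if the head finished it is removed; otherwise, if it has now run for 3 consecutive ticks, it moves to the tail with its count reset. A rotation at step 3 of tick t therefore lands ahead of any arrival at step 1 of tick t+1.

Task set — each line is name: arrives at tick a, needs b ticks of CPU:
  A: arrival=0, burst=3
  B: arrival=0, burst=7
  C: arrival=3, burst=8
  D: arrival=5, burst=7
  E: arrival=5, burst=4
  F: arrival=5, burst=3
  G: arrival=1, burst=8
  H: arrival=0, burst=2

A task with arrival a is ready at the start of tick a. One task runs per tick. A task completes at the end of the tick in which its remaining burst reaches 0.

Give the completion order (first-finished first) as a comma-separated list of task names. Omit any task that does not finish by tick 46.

t=0: queue=[A,B,H] q_used=0 → run A
t=1: queue=[A,B,H,G] q_used=1 → run A
t=2: queue=[A,B,H,G] q_used=2 → run A
t=3: queue=[B,H,G,C] q_used=0 → run B
t=4: queue=[B,H,G,C] q_used=1 → run B
t=5: queue=[B,H,G,C,D,E,F] q_used=2 → run B
t=6: queue=[H,G,C,D,E,F,B] q_used=0 → run H
t=7: queue=[H,G,C,D,E,F,B] q_used=1 → run H
t=8: queue=[G,C,D,E,F,B] q_used=0 → run G
t=9: queue=[G,C,D,E,F,B] q_used=1 → run G
t=10: queue=[G,C,D,E,F,B] q_used=2 → run G
t=11: queue=[C,D,E,F,B,G] q_used=0 → run C
t=12: queue=[C,D,E,F,B,G] q_used=1 → run C
t=13: queue=[C,D,E,F,B,G] q_used=2 → run C
t=14: queue=[D,E,F,B,G,C] q_used=0 → run D
t=15: queue=[D,E,F,B,G,C] q_used=1 → run D
t=16: queue=[D,E,F,B,G,C] q_used=2 → run D
t=17: queue=[E,F,B,G,C,D] q_used=0 → run E
t=18: queue=[E,F,B,G,C,D] q_used=1 → run E
t=19: queue=[E,F,B,G,C,D] q_used=2 → run E
t=20: queue=[F,B,G,C,D,E] q_used=0 → run F
t=21: queue=[F,B,G,C,D,E] q_used=1 → run F
t=22: queue=[F,B,G,C,D,E] q_used=2 → run F
t=23: queue=[B,G,C,D,E] q_used=0 → run B
t=24: queue=[B,G,C,D,E] q_used=1 → run B
t=25: queue=[B,G,C,D,E] q_used=2 → run B
t=26: queue=[G,C,D,E,B] q_used=0 → run G
t=27: queue=[G,C,D,E,B] q_used=1 → run G
t=28: queue=[G,C,D,E,B] q_used=2 → run G
t=29: queue=[C,D,E,B,G] q_used=0 → run C
t=30: queue=[C,D,E,B,G] q_used=1 → run C
t=31: queue=[C,D,E,B,G] q_used=2 → run C
t=32: queue=[D,E,B,G,C] q_used=0 → run D
t=33: queue=[D,E,B,G,C] q_used=1 → run D
t=34: queue=[D,E,B,G,C] q_used=2 → run D
t=35: queue=[E,B,G,C,D] q_used=0 → run E
t=36: queue=[B,G,C,D] q_used=0 → run B
t=37: queue=[G,C,D] q_used=0 → run G
t=38: queue=[G,C,D] q_used=1 → run G
t=39: queue=[C,D] q_used=0 → run C
t=40: queue=[C,D] q_used=1 → run C
t=41: queue=[D] q_used=0 → run D
t=42: (idle)
t=43: (idle)
t=44: (idle)
t=45: (idle)
t=46: (idle)

completion order = A, H, F, E, B, G, C, D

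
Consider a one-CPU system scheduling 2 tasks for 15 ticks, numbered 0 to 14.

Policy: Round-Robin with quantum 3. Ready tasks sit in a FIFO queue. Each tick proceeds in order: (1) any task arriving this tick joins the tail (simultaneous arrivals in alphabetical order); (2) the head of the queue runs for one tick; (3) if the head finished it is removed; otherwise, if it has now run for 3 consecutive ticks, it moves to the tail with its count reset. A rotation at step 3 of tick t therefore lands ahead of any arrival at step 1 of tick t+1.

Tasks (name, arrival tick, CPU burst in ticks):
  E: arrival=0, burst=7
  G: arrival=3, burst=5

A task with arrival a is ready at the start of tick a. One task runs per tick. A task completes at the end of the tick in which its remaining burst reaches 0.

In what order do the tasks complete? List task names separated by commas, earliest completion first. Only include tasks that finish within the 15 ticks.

completion order = E, G

t=0: queue=[E] q_used=0 → run E
t=1: queue=[E] q_used=1 → run E
t=2: queue=[E] q_used=2 → run E
t=3: queue=[E,G] q_used=0 → run E
t=4: queue=[E,G] q_used=1 → run E
t=5: queue=[E,G] q_used=2 → run E
t=6: queue=[G,E] q_used=0 → run G
t=7: queue=[G,E] q_used=1 → run G
t=8: queue=[G,E] q_used=2 → run G
t=9: queue=[E,G] q_used=0 → run E
t=10: queue=[G] q_used=0 → run G
t=11: queue=[G] q_used=1 → run G
t=12: (idle)
t=13: (idle)
t=14: (idle)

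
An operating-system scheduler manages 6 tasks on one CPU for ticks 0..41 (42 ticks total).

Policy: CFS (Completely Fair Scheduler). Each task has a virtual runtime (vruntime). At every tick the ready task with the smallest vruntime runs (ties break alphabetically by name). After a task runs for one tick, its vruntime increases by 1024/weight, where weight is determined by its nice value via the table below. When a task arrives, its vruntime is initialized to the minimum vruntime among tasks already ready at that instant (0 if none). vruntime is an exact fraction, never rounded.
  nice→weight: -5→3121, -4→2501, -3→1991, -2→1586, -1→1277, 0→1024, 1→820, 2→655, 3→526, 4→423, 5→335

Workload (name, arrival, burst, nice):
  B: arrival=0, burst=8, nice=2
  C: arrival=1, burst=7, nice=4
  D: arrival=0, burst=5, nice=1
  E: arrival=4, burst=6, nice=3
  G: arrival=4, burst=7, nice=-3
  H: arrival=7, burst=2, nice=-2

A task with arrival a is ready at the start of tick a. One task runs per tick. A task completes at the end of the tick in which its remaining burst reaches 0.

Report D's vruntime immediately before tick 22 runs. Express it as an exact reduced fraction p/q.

vruntime(D, start of tick 22) = 1024/205

t=0: vr[B=0 D=0] → run B
t=1: vr[B=1024/655 C=0 D=0] → run C
t=2: vr[B=1024/655 C=1024/423 D=0] → run D
t=3: vr[B=1024/655 C=1024/423 D=256/205] → run D
t=4: vr[B=1024/655 C=1024/423 D=512/205 E=1024/655 G=1024/655] → run B
t=5: vr[B=2048/655 C=1024/423 D=512/205 E=1024/655 G=1024/655] → run E
t=6: vr[B=2048/655 C=1024/423 D=512/205 E=604672/172265 G=1024/655] → run G
t=7: vr[B=2048/655 C=1024/423 D=512/205 E=604672/172265 G=2709504/1304105 H=2709504/1304105] → run G
t=8: vr[B=2048/655 C=1024/423 D=512/205 E=604672/172265 G=3380224/1304105 H=2709504/1304105] → run H
t=9: vr[B=2048/655 C=1024/423 D=512/205 E=604672/172265 G=3380224/1304105 H=2816338432/1034155265] → run C
t=10: vr[B=2048/655 C=2048/423 D=512/205 E=604672/172265 G=3380224/1304105 H=2816338432/1034155265] → run D
t=11: vr[B=2048/655 C=2048/423 D=768/205 E=604672/172265 G=3380224/1304105 H=2816338432/1034155265] → run G
t=12: vr[B=2048/655 C=2048/423 D=768/205 E=604672/172265 G=4050944/1304105 H=2816338432/1034155265] → run H
t=13: vr[B=2048/655 C=2048/423 D=768/205 E=604672/172265 G=4050944/1304105] → run G
t=14: vr[B=2048/655 C=2048/423 D=768/205 E=604672/172265 G=4721664/1304105] → run B
t=15: vr[B=3072/655 C=2048/423 D=768/205 E=604672/172265 G=4721664/1304105] → run E
t=16: vr[B=3072/655 C=2048/423 D=768/205 E=940032/172265 G=4721664/1304105] → run G
t=17: vr[B=3072/655 C=2048/423 D=768/205 E=940032/172265 G=5392384/1304105] → run D
t=18: vr[B=3072/655 C=2048/423 D=1024/205 E=940032/172265 G=5392384/1304105] → run G
t=19: vr[B=3072/655 C=2048/423 D=1024/205 E=940032/172265 G=6063104/1304105] → run G
t=20: vr[B=3072/655 C=2048/423 D=1024/205 E=940032/172265] → run B
t=21: vr[B=4096/655 C=2048/423 D=1024/205 E=940032/172265] → run C
t=22: vr[B=4096/655 C=1024/141 D=1024/205 E=940032/172265] → run D
t=23: vr[B=4096/655 C=1024/141 E=940032/172265] → run E
t=24: vr[B=4096/655 C=1024/141 E=1275392/172265] → run B
t=25: vr[B=1024/131 C=1024/141 E=1275392/172265] → run C
t=26: vr[B=1024/131 C=4096/423 E=1275392/172265] → run E
t=27: vr[B=1024/131 C=4096/423 E=1610752/172265] → run B
t=28: vr[B=6144/655 C=4096/423 E=1610752/172265] → run E
t=29: vr[B=6144/655 C=4096/423 E=1946112/172265] → run B
t=30: vr[B=7168/655 C=4096/423 E=1946112/172265] → run C
t=31: vr[B=7168/655 C=5120/423 E=1946112/172265] → run B
t=32: vr[C=5120/423 E=1946112/172265] → run E
t=33: vr[C=5120/423] → run C
t=34: vr[C=2048/141] → run C
t=35: (idle)
t=36: (idle)
t=37: (idle)
t=38: (idle)
t=39: (idle)
t=40: (idle)
t=41: (idle)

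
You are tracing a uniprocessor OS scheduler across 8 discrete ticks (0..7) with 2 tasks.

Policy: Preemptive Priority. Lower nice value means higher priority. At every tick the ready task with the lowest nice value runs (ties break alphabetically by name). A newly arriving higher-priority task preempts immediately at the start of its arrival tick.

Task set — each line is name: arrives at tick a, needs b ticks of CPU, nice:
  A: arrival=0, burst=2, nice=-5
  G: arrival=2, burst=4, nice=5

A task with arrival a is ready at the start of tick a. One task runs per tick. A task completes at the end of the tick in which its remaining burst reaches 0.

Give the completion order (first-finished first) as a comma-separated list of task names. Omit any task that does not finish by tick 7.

t=0: ready={A} → run A
t=1: ready={A} → run A
t=2: ready={G} → run G
t=3: ready={G} → run G
t=4: ready={G} → run G
t=5: ready={G} → run G
t=6: (idle)
t=7: (idle)

completion order = A, G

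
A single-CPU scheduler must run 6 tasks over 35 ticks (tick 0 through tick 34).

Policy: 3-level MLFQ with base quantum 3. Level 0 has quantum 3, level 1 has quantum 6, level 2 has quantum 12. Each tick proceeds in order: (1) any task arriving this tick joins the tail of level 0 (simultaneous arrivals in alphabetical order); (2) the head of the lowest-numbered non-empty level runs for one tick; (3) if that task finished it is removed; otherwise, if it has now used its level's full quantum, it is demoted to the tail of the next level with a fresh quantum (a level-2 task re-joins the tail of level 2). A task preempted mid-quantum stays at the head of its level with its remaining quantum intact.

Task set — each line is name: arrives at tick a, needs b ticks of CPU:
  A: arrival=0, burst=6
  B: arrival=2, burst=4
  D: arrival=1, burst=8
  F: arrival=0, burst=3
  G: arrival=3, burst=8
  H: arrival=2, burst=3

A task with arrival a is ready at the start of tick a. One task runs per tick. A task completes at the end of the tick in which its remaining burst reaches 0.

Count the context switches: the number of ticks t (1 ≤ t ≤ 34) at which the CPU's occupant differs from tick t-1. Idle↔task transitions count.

t=0: L0/L1/L2 = AF/-/- → run A
t=1: L0/L1/L2 = AFD/-/- → run A
t=2: L0/L1/L2 = AFDBH/-/- → run A
t=3: L0/L1/L2 = FDBHG/A/- → run F
t=4: L0/L1/L2 = FDBHG/A/- → run F
t=5: L0/L1/L2 = FDBHG/A/- → run F
t=6: L0/L1/L2 = DBHG/A/- → run D
t=7: L0/L1/L2 = DBHG/A/- → run D
t=8: L0/L1/L2 = DBHG/A/- → run D
t=9: L0/L1/L2 = BHG/AD/- → run B
t=10: L0/L1/L2 = BHG/AD/- → run B
t=11: L0/L1/L2 = BHG/AD/- → run B
t=12: L0/L1/L2 = HG/ADB/- → run H
t=13: L0/L1/L2 = HG/ADB/- → run H
t=14: L0/L1/L2 = HG/ADB/- → run H
t=15: L0/L1/L2 = G/ADB/- → run G
t=16: L0/L1/L2 = G/ADB/- → run G
t=17: L0/L1/L2 = G/ADB/- → run G
t=18: L0/L1/L2 = -/ADBG/- → run A
t=19: L0/L1/L2 = -/ADBG/- → run A
t=20: L0/L1/L2 = -/ADBG/- → run A
t=21: L0/L1/L2 = -/DBG/- → run D
t=22: L0/L1/L2 = -/DBG/- → run D
t=23: L0/L1/L2 = -/DBG/- → run D
t=24: L0/L1/L2 = -/DBG/- → run D
t=25: L0/L1/L2 = -/DBG/- → run D
t=26: L0/L1/L2 = -/BG/- → run B
t=27: L0/L1/L2 = -/G/- → run G
t=28: L0/L1/L2 = -/G/- → run G
t=29: L0/L1/L2 = -/G/- → run G
t=30: L0/L1/L2 = -/G/- → run G
t=31: L0/L1/L2 = -/G/- → run G
t=32: (idle)
t=33: (idle)
t=34: (idle)

context switches = 10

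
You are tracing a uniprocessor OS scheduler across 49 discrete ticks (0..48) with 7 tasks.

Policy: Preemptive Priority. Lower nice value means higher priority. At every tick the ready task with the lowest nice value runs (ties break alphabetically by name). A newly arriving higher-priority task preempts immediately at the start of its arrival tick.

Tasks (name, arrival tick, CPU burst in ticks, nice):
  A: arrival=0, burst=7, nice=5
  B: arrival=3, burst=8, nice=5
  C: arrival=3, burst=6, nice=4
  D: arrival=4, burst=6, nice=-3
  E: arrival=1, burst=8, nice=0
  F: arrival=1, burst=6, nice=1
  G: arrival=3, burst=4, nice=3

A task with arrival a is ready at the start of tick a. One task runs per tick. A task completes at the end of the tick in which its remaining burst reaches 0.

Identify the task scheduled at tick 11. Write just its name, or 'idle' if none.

running at tick 11 = E

t=0: ready={A} → run A
t=1: ready={A,E,F} → run E
t=2: ready={A,E,F} → run E
t=3: ready={A,B,C,E,F,G} → run E
t=4: ready={A,B,C,D,E,F,G} → run D
t=5: ready={A,B,C,D,E,F,G} → run D
t=6: ready={A,B,C,D,E,F,G} → run D
t=7: ready={A,B,C,D,E,F,G} → run D
t=8: ready={A,B,C,D,E,F,G} → run D
t=9: ready={A,B,C,D,E,F,G} → run D
t=10: ready={A,B,C,E,F,G} → run E
t=11: ready={A,B,C,E,F,G} → run E
t=12: ready={A,B,C,E,F,G} → run E
t=13: ready={A,B,C,E,F,G} → run E
t=14: ready={A,B,C,E,F,G} → run E
t=15: ready={A,B,C,F,G} → run F
t=16: ready={A,B,C,F,G} → run F
t=17: ready={A,B,C,F,G} → run F
t=18: ready={A,B,C,F,G} → run F
t=19: ready={A,B,C,F,G} → run F
t=20: ready={A,B,C,F,G} → run F
t=21: ready={A,B,C,G} → run G
t=22: ready={A,B,C,G} → run G
t=23: ready={A,B,C,G} → run G
t=24: ready={A,B,C,G} → run G
t=25: ready={A,B,C} → run C
t=26: ready={A,B,C} → run C
t=27: ready={A,B,C} → run C
t=28: ready={A,B,C} → run C
t=29: ready={A,B,C} → run C
t=30: ready={A,B,C} → run C
t=31: ready={A,B} → run A
t=32: ready={A,B} → run A
t=33: ready={A,B} → run A
t=34: ready={A,B} → run A
t=35: ready={A,B} → run A
t=36: ready={A,B} → run A
t=37: ready={B} → run B
t=38: ready={B} → run B
t=39: ready={B} → run B
t=40: ready={B} → run B
t=41: ready={B} → run B
t=42: ready={B} → run B
t=43: ready={B} → run B
t=44: ready={B} → run B
t=45: (idle)
t=46: (idle)
t=47: (idle)
t=48: (idle)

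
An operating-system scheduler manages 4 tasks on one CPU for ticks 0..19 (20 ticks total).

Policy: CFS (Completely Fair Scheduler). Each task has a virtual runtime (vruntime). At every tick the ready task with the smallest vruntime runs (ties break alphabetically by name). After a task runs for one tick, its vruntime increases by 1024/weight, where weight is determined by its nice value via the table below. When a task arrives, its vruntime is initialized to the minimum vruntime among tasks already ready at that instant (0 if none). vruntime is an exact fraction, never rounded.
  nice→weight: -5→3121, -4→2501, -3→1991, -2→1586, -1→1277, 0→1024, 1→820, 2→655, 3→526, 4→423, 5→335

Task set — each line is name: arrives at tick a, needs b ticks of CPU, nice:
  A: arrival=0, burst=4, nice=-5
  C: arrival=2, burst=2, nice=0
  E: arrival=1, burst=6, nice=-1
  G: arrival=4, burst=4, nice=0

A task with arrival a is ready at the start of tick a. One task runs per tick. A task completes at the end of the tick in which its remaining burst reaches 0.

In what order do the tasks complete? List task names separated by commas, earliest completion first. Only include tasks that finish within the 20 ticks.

t=0: vr[A=0] → run A
t=1: vr[A=1024/3121 E=1024/3121] → run A
t=2: vr[A=2048/3121 C=1024/3121 E=1024/3121] → run C
t=3: vr[A=2048/3121 C=4145/3121 E=1024/3121] → run E
t=4: vr[A=2048/3121 C=4145/3121 E=4503552/3985517 G=2048/3121] → run A
t=5: vr[A=3072/3121 C=4145/3121 E=4503552/3985517 G=2048/3121] → run G
t=6: vr[A=3072/3121 C=4145/3121 E=4503552/3985517 G=5169/3121] → run A
t=7: vr[C=4145/3121 E=4503552/3985517 G=5169/3121] → run E
t=8: vr[C=4145/3121 E=7699456/3985517 G=5169/3121] → run C
t=9: vr[E=7699456/3985517 G=5169/3121] → run G
t=10: vr[E=7699456/3985517 G=8290/3121] → run E
t=11: vr[E=10895360/3985517 G=8290/3121] → run G
t=12: vr[E=10895360/3985517 G=11411/3121] → run E
t=13: vr[E=14091264/3985517 G=11411/3121] → run E
t=14: vr[E=17287168/3985517 G=11411/3121] → run G
t=15: vr[E=17287168/3985517] → run E
t=16: (idle)
t=17: (idle)
t=18: (idle)
t=19: (idle)

completion order = A, C, G, E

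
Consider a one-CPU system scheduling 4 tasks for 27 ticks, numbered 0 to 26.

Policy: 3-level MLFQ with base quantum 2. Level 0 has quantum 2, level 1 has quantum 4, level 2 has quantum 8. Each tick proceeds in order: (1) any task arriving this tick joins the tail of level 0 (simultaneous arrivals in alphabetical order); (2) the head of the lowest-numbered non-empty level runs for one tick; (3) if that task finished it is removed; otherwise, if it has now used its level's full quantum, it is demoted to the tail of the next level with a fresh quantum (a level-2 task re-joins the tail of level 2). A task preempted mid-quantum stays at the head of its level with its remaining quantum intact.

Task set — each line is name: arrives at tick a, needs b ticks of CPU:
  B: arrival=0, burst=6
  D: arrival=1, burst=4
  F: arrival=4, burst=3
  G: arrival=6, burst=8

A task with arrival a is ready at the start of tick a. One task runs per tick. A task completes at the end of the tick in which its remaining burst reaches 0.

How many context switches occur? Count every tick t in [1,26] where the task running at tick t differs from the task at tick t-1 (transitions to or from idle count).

context switches = 8

t=0: L0/L1/L2 = B/-/- → run B
t=1: L0/L1/L2 = BD/-/- → run B
t=2: L0/L1/L2 = D/B/- → run D
t=3: L0/L1/L2 = D/B/- → run D
t=4: L0/L1/L2 = F/BD/- → run F
t=5: L0/L1/L2 = F/BD/- → run F
t=6: L0/L1/L2 = G/BDF/- → run G
t=7: L0/L1/L2 = G/BDF/- → run G
t=8: L0/L1/L2 = -/BDFG/- → run B
t=9: L0/L1/L2 = -/BDFG/- → run B
t=10: L0/L1/L2 = -/BDFG/- → run B
t=11: L0/L1/L2 = -/BDFG/- → run B
t=12: L0/L1/L2 = -/DFG/- → run D
t=13: L0/L1/L2 = -/DFG/- → run D
t=14: L0/L1/L2 = -/FG/- → run F
t=15: L0/L1/L2 = -/G/- → run G
t=16: L0/L1/L2 = -/G/- → run G
t=17: L0/L1/L2 = -/G/- → run G
t=18: L0/L1/L2 = -/G/- → run G
t=19: L0/L1/L2 = -/-/G → run G
t=20: L0/L1/L2 = -/-/G → run G
t=21: (idle)
t=22: (idle)
t=23: (idle)
t=24: (idle)
t=25: (idle)
t=26: (idle)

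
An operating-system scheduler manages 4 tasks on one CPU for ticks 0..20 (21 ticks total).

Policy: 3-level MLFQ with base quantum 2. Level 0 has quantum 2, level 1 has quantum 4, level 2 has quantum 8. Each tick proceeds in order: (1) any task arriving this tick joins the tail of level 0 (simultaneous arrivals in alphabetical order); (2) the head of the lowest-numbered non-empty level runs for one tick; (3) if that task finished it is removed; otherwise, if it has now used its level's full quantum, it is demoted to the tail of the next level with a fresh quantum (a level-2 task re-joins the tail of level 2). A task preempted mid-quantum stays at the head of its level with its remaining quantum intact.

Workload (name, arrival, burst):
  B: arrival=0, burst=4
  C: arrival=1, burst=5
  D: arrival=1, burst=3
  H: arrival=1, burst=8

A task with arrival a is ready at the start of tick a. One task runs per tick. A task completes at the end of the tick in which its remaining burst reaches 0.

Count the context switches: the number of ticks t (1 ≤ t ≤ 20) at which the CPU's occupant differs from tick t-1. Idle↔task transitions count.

t=0: L0/L1/L2 = B/-/- → run B
t=1: L0/L1/L2 = BCDH/-/- → run B
t=2: L0/L1/L2 = CDH/B/- → run C
t=3: L0/L1/L2 = CDH/B/- → run C
t=4: L0/L1/L2 = DH/BC/- → run D
t=5: L0/L1/L2 = DH/BC/- → run D
t=6: L0/L1/L2 = H/BCD/- → run H
t=7: L0/L1/L2 = H/BCD/- → run H
t=8: L0/L1/L2 = -/BCDH/- → run B
t=9: L0/L1/L2 = -/BCDH/- → run B
t=10: L0/L1/L2 = -/CDH/- → run C
t=11: L0/L1/L2 = -/CDH/- → run C
t=12: L0/L1/L2 = -/CDH/- → run C
t=13: L0/L1/L2 = -/DH/- → run D
t=14: L0/L1/L2 = -/H/- → run H
t=15: L0/L1/L2 = -/H/- → run H
t=16: L0/L1/L2 = -/H/- → run H
t=17: L0/L1/L2 = -/H/- → run H
t=18: L0/L1/L2 = -/-/H → run H
t=19: L0/L1/L2 = -/-/H → run H
t=20: (idle)

context switches = 8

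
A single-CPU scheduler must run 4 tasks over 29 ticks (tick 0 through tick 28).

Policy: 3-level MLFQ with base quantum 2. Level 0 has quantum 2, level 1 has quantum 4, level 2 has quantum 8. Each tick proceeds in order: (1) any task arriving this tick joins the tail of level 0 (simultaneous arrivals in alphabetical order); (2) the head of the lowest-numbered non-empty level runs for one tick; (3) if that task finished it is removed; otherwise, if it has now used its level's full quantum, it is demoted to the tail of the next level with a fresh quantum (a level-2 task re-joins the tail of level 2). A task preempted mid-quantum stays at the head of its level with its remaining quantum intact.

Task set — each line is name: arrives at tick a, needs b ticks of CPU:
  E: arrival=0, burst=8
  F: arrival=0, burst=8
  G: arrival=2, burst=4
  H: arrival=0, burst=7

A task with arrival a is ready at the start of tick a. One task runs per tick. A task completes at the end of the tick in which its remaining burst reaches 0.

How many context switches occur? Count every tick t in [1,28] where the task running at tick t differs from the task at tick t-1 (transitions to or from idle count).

t=0: L0/L1/L2 = EFH/-/- → run E
t=1: L0/L1/L2 = EFH/-/- → run E
t=2: L0/L1/L2 = FHG/E/- → run F
t=3: L0/L1/L2 = FHG/E/- → run F
t=4: L0/L1/L2 = HG/EF/- → run H
t=5: L0/L1/L2 = HG/EF/- → run H
t=6: L0/L1/L2 = G/EFH/- → run G
t=7: L0/L1/L2 = G/EFH/- → run G
t=8: L0/L1/L2 = -/EFHG/- → run E
t=9: L0/L1/L2 = -/EFHG/- → run E
t=10: L0/L1/L2 = -/EFHG/- → run E
t=11: L0/L1/L2 = -/EFHG/- → run E
t=12: L0/L1/L2 = -/FHG/E → run F
t=13: L0/L1/L2 = -/FHG/E → run F
t=14: L0/L1/L2 = -/FHG/E → run F
t=15: L0/L1/L2 = -/FHG/E → run F
t=16: L0/L1/L2 = -/HG/EF → run H
t=17: L0/L1/L2 = -/HG/EF → run H
t=18: L0/L1/L2 = -/HG/EF → run H
t=19: L0/L1/L2 = -/HG/EF → run H
t=20: L0/L1/L2 = -/G/EFH → run G
t=21: L0/L1/L2 = -/G/EFH → run G
t=22: L0/L1/L2 = -/-/EFH → run E
t=23: L0/L1/L2 = -/-/EFH → run E
t=24: L0/L1/L2 = -/-/FH → run F
t=25: L0/L1/L2 = -/-/FH → run F
t=26: L0/L1/L2 = -/-/H → run H
t=27: (idle)
t=28: (idle)

context switches = 11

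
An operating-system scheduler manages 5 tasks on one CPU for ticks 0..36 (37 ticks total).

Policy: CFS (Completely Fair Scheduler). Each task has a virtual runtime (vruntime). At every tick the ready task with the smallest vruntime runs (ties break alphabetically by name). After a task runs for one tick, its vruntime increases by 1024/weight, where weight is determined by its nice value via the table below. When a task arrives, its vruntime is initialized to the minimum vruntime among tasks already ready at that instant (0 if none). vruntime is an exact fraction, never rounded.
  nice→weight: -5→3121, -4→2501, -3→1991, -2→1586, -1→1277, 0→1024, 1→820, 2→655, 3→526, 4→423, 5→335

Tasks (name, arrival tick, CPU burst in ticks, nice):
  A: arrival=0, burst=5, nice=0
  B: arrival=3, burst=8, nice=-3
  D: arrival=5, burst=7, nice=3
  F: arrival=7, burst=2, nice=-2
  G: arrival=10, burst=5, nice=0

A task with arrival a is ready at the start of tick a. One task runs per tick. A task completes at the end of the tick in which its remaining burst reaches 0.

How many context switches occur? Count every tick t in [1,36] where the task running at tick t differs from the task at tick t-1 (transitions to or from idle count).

t=0: vr[A=0] → run A
t=1: vr[A=1] → run A
t=2: vr[A=2] → run A
t=3: vr[A=3 B=3] → run A
t=4: vr[A=4 B=3] → run B
t=5: vr[A=4 B=6997/1991 D=6997/1991] → run B
t=6: vr[A=4 B=8021/1991 D=6997/1991] → run D
t=7: vr[A=4 B=8021/1991 D=2859603/523633 F=4] → run A
t=8: vr[B=8021/1991 D=2859603/523633 F=4] → run F
t=9: vr[B=8021/1991 D=2859603/523633 F=3684/793] → run B
t=10: vr[B=9045/1991 D=2859603/523633 F=3684/793 G=9045/1991] → run B
t=11: vr[B=10069/1991 D=2859603/523633 F=3684/793 G=9045/1991] → run G
t=12: vr[B=10069/1991 D=2859603/523633 F=3684/793 G=11036/1991] → run F
t=13: vr[B=10069/1991 D=2859603/523633 G=11036/1991] → run B
t=14: vr[B=11093/1991 D=2859603/523633 G=11036/1991] → run D
t=15: vr[B=11093/1991 D=3878995/523633 G=11036/1991] → run G
t=16: vr[B=11093/1991 D=3878995/523633 G=13027/1991] → run B
t=17: vr[B=12117/1991 D=3878995/523633 G=13027/1991] → run B
t=18: vr[B=13141/1991 D=3878995/523633 G=13027/1991] → run G
t=19: vr[B=13141/1991 D=3878995/523633 G=15018/1991] → run B
t=20: vr[D=3878995/523633 G=15018/1991] → run D
t=21: vr[D=4898387/523633 G=15018/1991] → run G
t=22: vr[D=4898387/523633 G=17009/1991] → run G
t=23: vr[D=4898387/523633] → run D
t=24: vr[D=5917779/523633] → run D
t=25: vr[D=6937171/523633] → run D
t=26: vr[D=7956563/523633] → run D
t=27: (idle)
t=28: (idle)
t=29: (idle)
t=30: (idle)
t=31: (idle)
t=32: (idle)
t=33: (idle)
t=34: (idle)
t=35: (idle)
t=36: (idle)

context switches = 17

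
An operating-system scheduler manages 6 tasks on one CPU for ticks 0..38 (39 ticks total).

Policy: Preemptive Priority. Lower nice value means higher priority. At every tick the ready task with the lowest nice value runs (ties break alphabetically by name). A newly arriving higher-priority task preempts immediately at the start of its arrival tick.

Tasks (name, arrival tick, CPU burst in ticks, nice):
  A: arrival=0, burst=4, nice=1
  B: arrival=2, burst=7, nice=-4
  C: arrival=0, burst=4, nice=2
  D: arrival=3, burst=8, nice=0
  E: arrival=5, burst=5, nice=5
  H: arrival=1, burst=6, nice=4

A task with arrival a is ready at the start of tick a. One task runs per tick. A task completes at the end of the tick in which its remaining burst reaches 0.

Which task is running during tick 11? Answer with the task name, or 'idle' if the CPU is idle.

t=0: ready={A,C} → run A
t=1: ready={A,C,H} → run A
t=2: ready={A,B,C,H} → run B
t=3: ready={A,B,C,D,H} → run B
t=4: ready={A,B,C,D,H} → run B
t=5: ready={A,B,C,D,E,H} → run B
t=6: ready={A,B,C,D,E,H} → run B
t=7: ready={A,B,C,D,E,H} → run B
t=8: ready={A,B,C,D,E,H} → run B
t=9: ready={A,C,D,E,H} → run D
t=10: ready={A,C,D,E,H} → run D
t=11: ready={A,C,D,E,H} → run D
t=12: ready={A,C,D,E,H} → run D
t=13: ready={A,C,D,E,H} → run D
t=14: ready={A,C,D,E,H} → run D
t=15: ready={A,C,D,E,H} → run D
t=16: ready={A,C,D,E,H} → run D
t=17: ready={A,C,E,H} → run A
t=18: ready={A,C,E,H} → run A
t=19: ready={C,E,H} → run C
t=20: ready={C,E,H} → run C
t=21: ready={C,E,H} → run C
t=22: ready={C,E,H} → run C
t=23: ready={E,H} → run H
t=24: ready={E,H} → run H
t=25: ready={E,H} → run H
t=26: ready={E,H} → run H
t=27: ready={E,H} → run H
t=28: ready={E,H} → run H
t=29: ready={E} → run E
t=30: ready={E} → run E
t=31: ready={E} → run E
t=32: ready={E} → run E
t=33: ready={E} → run E
t=34: (idle)
t=35: (idle)
t=36: (idle)
t=37: (idle)
t=38: (idle)

running at tick 11 = D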